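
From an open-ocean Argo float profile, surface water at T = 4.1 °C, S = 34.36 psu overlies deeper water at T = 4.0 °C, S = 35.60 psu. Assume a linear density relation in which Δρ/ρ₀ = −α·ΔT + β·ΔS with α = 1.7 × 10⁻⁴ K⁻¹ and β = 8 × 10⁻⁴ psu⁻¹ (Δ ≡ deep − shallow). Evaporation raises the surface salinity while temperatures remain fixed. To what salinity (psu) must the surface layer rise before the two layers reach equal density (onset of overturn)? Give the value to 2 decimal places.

35.62 psu

Neutral buoyancy requires −α(T_deep − T_surf) + β(S_deep − S_surf′) = 0.
S_surf′ = S_deep − (α/β)·ΔT = 35.60 − (1.7 × 10⁻⁴/8 × 10⁻⁴)·(-0.1) = 35.6213 psu.
Increase required: 35.6213 − 34.36 = 1.2613 psu.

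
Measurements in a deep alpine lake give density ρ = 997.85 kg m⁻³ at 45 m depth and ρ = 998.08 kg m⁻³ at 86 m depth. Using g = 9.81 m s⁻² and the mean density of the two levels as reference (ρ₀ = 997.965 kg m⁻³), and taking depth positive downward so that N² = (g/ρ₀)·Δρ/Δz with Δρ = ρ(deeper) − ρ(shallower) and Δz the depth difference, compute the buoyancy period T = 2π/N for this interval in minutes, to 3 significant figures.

14.1 min

Δρ = 998.08 − 997.85 = 0.23 kg m⁻³ over Δz = 86 − 45 = 41 m.
N² = (9.81/997.965) × (0.23/41) = 5.5144 × 10⁻⁵ s⁻².
N = √(5.5144 × 10⁻⁵) = 7.4259 × 10⁻³ rad s⁻¹, so T = 2π/N = 846.12 s = 14.102 min ≈ 14.1 min.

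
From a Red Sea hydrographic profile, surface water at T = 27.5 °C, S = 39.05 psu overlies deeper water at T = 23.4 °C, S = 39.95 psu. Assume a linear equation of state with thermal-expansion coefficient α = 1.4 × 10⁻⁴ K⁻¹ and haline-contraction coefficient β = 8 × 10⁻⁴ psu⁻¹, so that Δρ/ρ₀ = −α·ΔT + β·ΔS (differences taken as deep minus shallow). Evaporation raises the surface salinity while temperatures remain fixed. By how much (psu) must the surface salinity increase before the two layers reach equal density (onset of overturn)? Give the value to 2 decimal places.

1.62 psu

Neutral buoyancy requires −α(T_deep − T_surf) + β(S_deep − S_surf′) = 0.
S_surf′ = S_deep − (α/β)·ΔT = 39.95 − (1.4 × 10⁻⁴/8 × 10⁻⁴)·(-4.1) = 40.6675 psu.
Increase required: 40.6675 − 39.05 = 1.6175 psu.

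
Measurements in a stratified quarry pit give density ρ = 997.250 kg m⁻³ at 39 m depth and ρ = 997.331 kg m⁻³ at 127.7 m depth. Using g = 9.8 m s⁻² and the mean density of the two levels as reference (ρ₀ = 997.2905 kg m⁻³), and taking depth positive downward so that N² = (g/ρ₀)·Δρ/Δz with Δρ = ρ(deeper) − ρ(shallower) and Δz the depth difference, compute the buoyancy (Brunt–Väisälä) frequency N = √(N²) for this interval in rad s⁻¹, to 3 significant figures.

Δρ = 997.331 − 997.250 = 0.081 kg m⁻³ over Δz = 127.7 − 39 = 88.7 m.
N² = (9.8/997.2905) × (0.081/88.7) = 8.9736 × 10⁻⁶ s⁻².
N = √(8.9736 × 10⁻⁶) = 2.9956 × 10⁻³ rad s⁻¹ ≈ 3.00 × 10⁻³ rad s⁻¹.
N² > 0, so the interval is statically stable.

3.00 × 10⁻³ rad s⁻¹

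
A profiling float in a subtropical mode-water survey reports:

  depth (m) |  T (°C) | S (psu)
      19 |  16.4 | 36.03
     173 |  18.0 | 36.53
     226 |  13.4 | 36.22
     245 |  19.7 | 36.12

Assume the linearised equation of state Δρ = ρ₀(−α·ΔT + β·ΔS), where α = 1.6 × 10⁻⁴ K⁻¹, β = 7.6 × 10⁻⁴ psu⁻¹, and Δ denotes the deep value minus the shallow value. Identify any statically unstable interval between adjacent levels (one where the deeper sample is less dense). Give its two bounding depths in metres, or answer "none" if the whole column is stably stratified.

226–245 m

Evaluate Δρ/ρ₀ = −αΔT + βΔS across each adjacent pair:
  19–173 m: −αΔT+βΔS = −(1.6 × 10⁻⁴)(+1.6)+(7.6 × 10⁻⁴)(+0.50) = 1.2 × 10⁻⁴ → stable
  173–226 m: −αΔT+βΔS = −(1.6 × 10⁻⁴)(-4.6)+(7.6 × 10⁻⁴)(-0.31) = 5.0 × 10⁻⁴ → stable
  226–245 m: −αΔT+βΔS = −(1.6 × 10⁻⁴)(+6.3)+(7.6 × 10⁻⁴)(-0.10) = -1.1 × 10⁻³ → UNSTABLE
The 226–245 m interval has Δρ < 0: lighter water underlies denser water.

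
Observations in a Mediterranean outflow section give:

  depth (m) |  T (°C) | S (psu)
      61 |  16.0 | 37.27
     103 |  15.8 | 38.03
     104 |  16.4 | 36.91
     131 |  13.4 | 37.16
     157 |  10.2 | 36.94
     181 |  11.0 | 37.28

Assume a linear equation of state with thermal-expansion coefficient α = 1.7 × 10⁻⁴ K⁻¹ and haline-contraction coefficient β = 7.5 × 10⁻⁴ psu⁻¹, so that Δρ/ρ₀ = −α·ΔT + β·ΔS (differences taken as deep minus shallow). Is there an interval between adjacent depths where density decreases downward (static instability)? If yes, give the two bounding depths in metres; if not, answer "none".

103–104 m

Evaluate Δρ/ρ₀ = −αΔT + βΔS across each adjacent pair:
  61–103 m: −αΔT+βΔS = −(1.7 × 10⁻⁴)(-0.2)+(7.5 × 10⁻⁴)(+0.76) = 6.0 × 10⁻⁴ → stable
  103–104 m: −αΔT+βΔS = −(1.7 × 10⁻⁴)(+0.6)+(7.5 × 10⁻⁴)(-1.12) = -9.4 × 10⁻⁴ → UNSTABLE
  104–131 m: −αΔT+βΔS = −(1.7 × 10⁻⁴)(-3.0)+(7.5 × 10⁻⁴)(+0.25) = 7.0 × 10⁻⁴ → stable
  131–157 m: −αΔT+βΔS = −(1.7 × 10⁻⁴)(-3.2)+(7.5 × 10⁻⁴)(-0.22) = 3.8 × 10⁻⁴ → stable
  157–181 m: −αΔT+βΔS = −(1.7 × 10⁻⁴)(+0.8)+(7.5 × 10⁻⁴)(+0.34) = 1.2 × 10⁻⁴ → stable
The 103–104 m interval has Δρ < 0: lighter water underlies denser water.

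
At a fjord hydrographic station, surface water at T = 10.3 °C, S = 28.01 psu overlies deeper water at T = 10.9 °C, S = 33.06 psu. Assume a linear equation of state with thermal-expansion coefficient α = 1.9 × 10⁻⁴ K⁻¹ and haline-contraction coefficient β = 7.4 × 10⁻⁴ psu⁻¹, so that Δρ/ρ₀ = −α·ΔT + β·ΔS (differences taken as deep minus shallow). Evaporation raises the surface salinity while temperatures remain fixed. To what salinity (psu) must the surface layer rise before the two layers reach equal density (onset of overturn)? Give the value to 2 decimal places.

32.91 psu

Neutral buoyancy requires −α(T_deep − T_surf) + β(S_deep − S_surf′) = 0.
S_surf′ = S_deep − (α/β)·ΔT = 33.06 − (1.9 × 10⁻⁴/7.4 × 10⁻⁴)·(+0.6) = 32.9059 psu.
Increase required: 32.9059 − 28.01 = 4.8959 psu.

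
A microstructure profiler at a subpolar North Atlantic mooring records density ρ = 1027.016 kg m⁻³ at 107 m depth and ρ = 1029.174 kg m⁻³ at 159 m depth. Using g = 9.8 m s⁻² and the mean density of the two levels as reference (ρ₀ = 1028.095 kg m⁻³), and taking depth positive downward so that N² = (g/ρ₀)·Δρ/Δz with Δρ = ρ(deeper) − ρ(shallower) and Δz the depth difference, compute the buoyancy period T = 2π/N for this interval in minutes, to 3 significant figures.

Δρ = 1029.174 − 1027.016 = 2.158 kg m⁻³ over Δz = 159 − 107 = 52 m.
N² = (9.8/1028.095) × (2.158/52) = 3.9559 × 10⁻⁴ s⁻².
N = √(3.9559 × 10⁻⁴) = 0.019889 rad s⁻¹, so T = 2π/N = 315.91 s = 5.2652 min ≈ 5.27 min.

5.27 min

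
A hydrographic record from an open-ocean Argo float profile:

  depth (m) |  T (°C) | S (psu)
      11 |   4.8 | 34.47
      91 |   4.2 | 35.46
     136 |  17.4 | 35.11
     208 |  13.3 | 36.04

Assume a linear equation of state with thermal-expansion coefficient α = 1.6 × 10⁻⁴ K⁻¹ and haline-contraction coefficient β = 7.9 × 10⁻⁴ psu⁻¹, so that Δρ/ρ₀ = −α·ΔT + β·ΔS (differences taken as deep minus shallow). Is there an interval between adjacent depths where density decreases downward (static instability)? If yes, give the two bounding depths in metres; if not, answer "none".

91–136 m

Evaluate Δρ/ρ₀ = −αΔT + βΔS across each adjacent pair:
  11–91 m: −αΔT+βΔS = −(1.6 × 10⁻⁴)(-0.6)+(7.9 × 10⁻⁴)(+0.99) = 8.8 × 10⁻⁴ → stable
  91–136 m: −αΔT+βΔS = −(1.6 × 10⁻⁴)(+13.2)+(7.9 × 10⁻⁴)(-0.35) = -2.4 × 10⁻³ → UNSTABLE
  136–208 m: −αΔT+βΔS = −(1.6 × 10⁻⁴)(-4.1)+(7.9 × 10⁻⁴)(+0.93) = 1.4 × 10⁻³ → stable
The 91–136 m interval has Δρ < 0: lighter water underlies denser water.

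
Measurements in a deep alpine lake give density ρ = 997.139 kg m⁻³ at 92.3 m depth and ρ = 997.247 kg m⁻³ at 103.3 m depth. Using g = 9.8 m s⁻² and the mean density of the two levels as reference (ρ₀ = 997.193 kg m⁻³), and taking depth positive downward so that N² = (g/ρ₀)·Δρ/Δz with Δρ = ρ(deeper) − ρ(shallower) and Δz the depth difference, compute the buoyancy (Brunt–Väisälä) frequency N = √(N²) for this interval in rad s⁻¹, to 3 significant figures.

Δρ = 997.247 − 997.139 = 0.108 kg m⁻³ over Δz = 103.3 − 92.3 = 11 m.
N² = (9.8/997.193) × (0.108/11) = 9.6489 × 10⁻⁵ s⁻².
N = √(9.6489 × 10⁻⁵) = 9.8229 × 10⁻³ rad s⁻¹ ≈ 9.82 × 10⁻³ rad s⁻¹.
A positive N² confirms static stability across the interval.

9.82 × 10⁻³ rad s⁻¹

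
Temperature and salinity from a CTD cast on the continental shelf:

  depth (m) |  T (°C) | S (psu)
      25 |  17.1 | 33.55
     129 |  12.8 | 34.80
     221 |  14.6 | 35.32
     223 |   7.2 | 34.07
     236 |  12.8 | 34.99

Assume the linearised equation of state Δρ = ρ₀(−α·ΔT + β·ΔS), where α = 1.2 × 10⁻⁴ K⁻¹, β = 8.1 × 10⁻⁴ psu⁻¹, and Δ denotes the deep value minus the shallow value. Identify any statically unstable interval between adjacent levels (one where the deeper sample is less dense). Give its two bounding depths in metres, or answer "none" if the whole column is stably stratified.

221–223 m

Evaluate Δρ/ρ₀ = −αΔT + βΔS across each adjacent pair:
  25–129 m: −αΔT+βΔS = −(1.2 × 10⁻⁴)(-4.3)+(8.1 × 10⁻⁴)(+1.25) = 1.5 × 10⁻³ → stable
  129–221 m: −αΔT+βΔS = −(1.2 × 10⁻⁴)(+1.8)+(8.1 × 10⁻⁴)(+0.52) = 2.1 × 10⁻⁴ → stable
  221–223 m: −αΔT+βΔS = −(1.2 × 10⁻⁴)(-7.4)+(8.1 × 10⁻⁴)(-1.25) = -1.2 × 10⁻⁴ → UNSTABLE
  223–236 m: −αΔT+βΔS = −(1.2 × 10⁻⁴)(+5.6)+(8.1 × 10⁻⁴)(+0.92) = 7.3 × 10⁻⁵ → stable
The 221–223 m interval has Δρ < 0: lighter water underlies denser water.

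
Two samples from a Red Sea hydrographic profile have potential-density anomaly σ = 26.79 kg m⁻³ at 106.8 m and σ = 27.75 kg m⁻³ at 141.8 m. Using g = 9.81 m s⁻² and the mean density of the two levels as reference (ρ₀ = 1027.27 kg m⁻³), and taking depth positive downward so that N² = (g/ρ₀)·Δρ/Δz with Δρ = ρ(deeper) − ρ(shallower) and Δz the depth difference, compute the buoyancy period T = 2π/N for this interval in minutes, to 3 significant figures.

6.47 min

Δρ = 1027.75 − 1026.79 = 0.96 kg m⁻³ over Δz = 141.8 − 106.8 = 35 m.
N² = (9.81/1027.27) × (0.96/35) = 2.6193 × 10⁻⁴ s⁻².
N = √(2.6193 × 10⁻⁴) = 0.016184 rad s⁻¹, so T = 2π/N = 388.23 s = 6.4705 min ≈ 6.47 min.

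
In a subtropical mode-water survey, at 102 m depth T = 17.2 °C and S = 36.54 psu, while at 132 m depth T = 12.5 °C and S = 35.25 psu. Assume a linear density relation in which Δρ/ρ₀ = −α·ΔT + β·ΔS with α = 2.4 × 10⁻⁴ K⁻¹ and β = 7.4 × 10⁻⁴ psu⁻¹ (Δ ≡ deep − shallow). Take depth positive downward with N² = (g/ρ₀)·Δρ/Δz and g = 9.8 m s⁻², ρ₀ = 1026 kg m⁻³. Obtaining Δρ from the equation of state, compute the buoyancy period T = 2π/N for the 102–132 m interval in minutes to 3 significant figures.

ΔT = -4.7 K, ΔS = -1.29 psu (deep − shallow).
Δρ/ρ₀ = −αΔT + βΔS = 1.128 × 10⁻³ − 9.546 × 10⁻⁴ = 1.734 × 10⁻⁴, so Δρ ≈ 0.1779 kg m⁻³.
N² = (g/ρ₀)·Δρ/Δz = g·(Δρ/ρ₀)/Δz = 9.8 × 1.734 × 10⁻⁴ / 30 = 5.6644 × 10⁻⁵ s⁻².
N = √(5.6644 × 10⁻⁵) = 7.5262 × 10⁻³ rad s⁻¹ → T = 2π/N = 834.84 s = 13.914 min ≈ 13.9 min.

13.9 min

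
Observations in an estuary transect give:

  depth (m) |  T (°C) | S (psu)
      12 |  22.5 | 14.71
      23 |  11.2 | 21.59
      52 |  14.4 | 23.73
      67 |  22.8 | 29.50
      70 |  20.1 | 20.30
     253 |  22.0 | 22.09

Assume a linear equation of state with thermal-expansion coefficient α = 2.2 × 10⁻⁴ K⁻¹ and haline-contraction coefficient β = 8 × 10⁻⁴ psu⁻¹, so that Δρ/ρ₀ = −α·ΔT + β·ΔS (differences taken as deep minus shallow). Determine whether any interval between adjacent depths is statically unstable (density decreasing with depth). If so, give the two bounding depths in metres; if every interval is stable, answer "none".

67–70 m

Evaluate Δρ/ρ₀ = −αΔT + βΔS across each adjacent pair:
  12–23 m: −αΔT+βΔS = −(2.2 × 10⁻⁴)(-11.3)+(8 × 10⁻⁴)(+6.88) = 8.0 × 10⁻³ → stable
  23–52 m: −αΔT+βΔS = −(2.2 × 10⁻⁴)(+3.2)+(8 × 10⁻⁴)(+2.14) = 1.0 × 10⁻³ → stable
  52–67 m: −αΔT+βΔS = −(2.2 × 10⁻⁴)(+8.4)+(8 × 10⁻⁴)(+5.77) = 2.8 × 10⁻³ → stable
  67–70 m: −αΔT+βΔS = −(2.2 × 10⁻⁴)(-2.7)+(8 × 10⁻⁴)(-9.20) = -6.8 × 10⁻³ → UNSTABLE
  70–253 m: −αΔT+βΔS = −(2.2 × 10⁻⁴)(+1.9)+(8 × 10⁻⁴)(+1.79) = 1.0 × 10⁻³ → stable
The 67–70 m interval has Δρ < 0: lighter water underlies denser water.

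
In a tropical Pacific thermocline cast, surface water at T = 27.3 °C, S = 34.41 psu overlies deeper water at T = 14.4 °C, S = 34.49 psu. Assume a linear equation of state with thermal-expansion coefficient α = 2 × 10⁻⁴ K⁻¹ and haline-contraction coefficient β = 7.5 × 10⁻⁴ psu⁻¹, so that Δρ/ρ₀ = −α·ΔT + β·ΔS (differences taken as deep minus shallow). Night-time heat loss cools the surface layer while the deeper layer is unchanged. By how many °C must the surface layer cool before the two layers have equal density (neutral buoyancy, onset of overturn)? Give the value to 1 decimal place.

Neutral buoyancy requires Δρ = 0, i.e. −α(T_deep − T_surf′) + β(S_deep − S_surf) = 0.
T_surf′ = T_deep − (β/α)·ΔS = 14.4 − (7.5 × 10⁻⁴/2 × 10⁻⁴)·(+0.08) = 14.100 °C.
Cooling required: 27.3 − (14.100) = 13.200 °C.

13.2 °C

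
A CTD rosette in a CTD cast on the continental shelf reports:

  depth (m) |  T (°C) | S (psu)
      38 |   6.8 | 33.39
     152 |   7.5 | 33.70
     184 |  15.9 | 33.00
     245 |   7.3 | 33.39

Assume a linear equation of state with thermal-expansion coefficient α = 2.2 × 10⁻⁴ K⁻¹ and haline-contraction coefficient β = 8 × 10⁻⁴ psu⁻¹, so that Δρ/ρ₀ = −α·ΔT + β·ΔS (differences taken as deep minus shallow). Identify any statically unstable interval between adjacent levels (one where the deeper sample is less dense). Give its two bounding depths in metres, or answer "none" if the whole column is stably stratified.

152–184 m

Evaluate Δρ/ρ₀ = −αΔT + βΔS across each adjacent pair:
  38–152 m: −αΔT+βΔS = −(2.2 × 10⁻⁴)(+0.7)+(8 × 10⁻⁴)(+0.31) = 9.4 × 10⁻⁵ → stable
  152–184 m: −αΔT+βΔS = −(2.2 × 10⁻⁴)(+8.4)+(8 × 10⁻⁴)(-0.70) = -2.4 × 10⁻³ → UNSTABLE
  184–245 m: −αΔT+βΔS = −(2.2 × 10⁻⁴)(-8.6)+(8 × 10⁻⁴)(+0.39) = 2.2 × 10⁻³ → stable
The 152–184 m interval has Δρ < 0: lighter water underlies denser water.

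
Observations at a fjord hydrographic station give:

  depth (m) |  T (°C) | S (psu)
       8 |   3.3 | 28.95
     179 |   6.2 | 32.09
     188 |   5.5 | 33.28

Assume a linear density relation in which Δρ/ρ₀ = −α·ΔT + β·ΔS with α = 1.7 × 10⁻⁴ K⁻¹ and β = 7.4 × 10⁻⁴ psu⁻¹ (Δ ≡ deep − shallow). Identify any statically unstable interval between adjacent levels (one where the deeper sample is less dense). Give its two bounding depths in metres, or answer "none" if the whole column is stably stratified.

Evaluate Δρ/ρ₀ = −αΔT + βΔS across each adjacent pair:
  8–179 m: −αΔT+βΔS = −(1.7 × 10⁻⁴)(+2.9)+(7.4 × 10⁻⁴)(+3.14) = 1.8 × 10⁻³ → stable
  179–188 m: −αΔT+βΔS = −(1.7 × 10⁻⁴)(-0.7)+(7.4 × 10⁻⁴)(+1.19) = 1.0 × 10⁻³ → stable
Every interval has Δρ > 0: the column is stably stratified throughout.

none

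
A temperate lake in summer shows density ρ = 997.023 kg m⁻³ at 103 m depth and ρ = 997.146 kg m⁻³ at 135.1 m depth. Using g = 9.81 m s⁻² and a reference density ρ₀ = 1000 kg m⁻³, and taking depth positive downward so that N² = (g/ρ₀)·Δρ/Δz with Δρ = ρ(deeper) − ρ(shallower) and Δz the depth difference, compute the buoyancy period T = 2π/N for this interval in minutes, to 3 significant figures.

17.1 min

Δρ = 997.146 − 997.023 = 0.123 kg m⁻³ over Δz = 135.1 − 103 = 32.1 m.
N² = (9.81/1000) × (0.123/32.1) = 3.7590 × 10⁻⁵ s⁻².
N = √(3.7590 × 10⁻⁵) = 6.1311 × 10⁻³ rad s⁻¹, so T = 2π/N = 1.0248 × 10³ s = 17.080 min ≈ 17.1 min.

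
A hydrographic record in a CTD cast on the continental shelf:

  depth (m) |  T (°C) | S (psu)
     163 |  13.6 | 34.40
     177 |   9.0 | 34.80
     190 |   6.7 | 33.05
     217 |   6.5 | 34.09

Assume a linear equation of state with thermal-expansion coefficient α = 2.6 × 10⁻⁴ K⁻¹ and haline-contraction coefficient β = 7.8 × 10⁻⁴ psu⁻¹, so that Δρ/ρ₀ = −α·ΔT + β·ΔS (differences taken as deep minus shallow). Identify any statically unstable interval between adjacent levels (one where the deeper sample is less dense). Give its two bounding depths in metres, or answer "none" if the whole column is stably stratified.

177–190 m

Evaluate Δρ/ρ₀ = −αΔT + βΔS across each adjacent pair:
  163–177 m: −αΔT+βΔS = −(2.6 × 10⁻⁴)(-4.6)+(7.8 × 10⁻⁴)(+0.40) = 1.5 × 10⁻³ → stable
  177–190 m: −αΔT+βΔS = −(2.6 × 10⁻⁴)(-2.3)+(7.8 × 10⁻⁴)(-1.75) = -7.7 × 10⁻⁴ → UNSTABLE
  190–217 m: −αΔT+βΔS = −(2.6 × 10⁻⁴)(-0.2)+(7.8 × 10⁻⁴)(+1.04) = 8.6 × 10⁻⁴ → stable
The 177–190 m interval has Δρ < 0: lighter water underlies denser water.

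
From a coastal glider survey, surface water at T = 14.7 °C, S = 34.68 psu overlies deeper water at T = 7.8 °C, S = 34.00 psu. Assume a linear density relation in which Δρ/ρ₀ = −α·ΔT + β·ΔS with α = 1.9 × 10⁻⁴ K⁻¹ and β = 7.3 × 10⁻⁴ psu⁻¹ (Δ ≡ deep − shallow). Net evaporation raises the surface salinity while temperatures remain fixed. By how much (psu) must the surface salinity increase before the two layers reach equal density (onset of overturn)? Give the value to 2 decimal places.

1.12 psu

Neutral buoyancy requires −α(T_deep − T_surf) + β(S_deep − S_surf′) = 0.
S_surf′ = S_deep − (α/β)·ΔT = 34.00 − (1.9 × 10⁻⁴/7.3 × 10⁻⁴)·(-6.9) = 35.7959 psu.
Increase required: 35.7959 − 34.68 = 1.1159 psu.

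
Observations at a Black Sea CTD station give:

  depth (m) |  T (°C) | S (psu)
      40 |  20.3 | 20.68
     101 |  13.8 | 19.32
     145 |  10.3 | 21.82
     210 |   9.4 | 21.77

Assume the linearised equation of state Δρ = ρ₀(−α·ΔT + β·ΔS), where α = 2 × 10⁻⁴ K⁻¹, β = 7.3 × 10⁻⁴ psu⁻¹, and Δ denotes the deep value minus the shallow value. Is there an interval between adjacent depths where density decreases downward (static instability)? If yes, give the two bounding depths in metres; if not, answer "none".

none

Evaluate Δρ/ρ₀ = −αΔT + βΔS across each adjacent pair:
  40–101 m: −αΔT+βΔS = −(2 × 10⁻⁴)(-6.5)+(7.3 × 10⁻⁴)(-1.36) = 3.1 × 10⁻⁴ → stable
  101–145 m: −αΔT+βΔS = −(2 × 10⁻⁴)(-3.5)+(7.3 × 10⁻⁴)(+2.50) = 2.5 × 10⁻³ → stable
  145–210 m: −αΔT+βΔS = −(2 × 10⁻⁴)(-0.9)+(7.3 × 10⁻⁴)(-0.05) = 1.4 × 10⁻⁴ → stable
Every interval has Δρ > 0: the column is stably stratified throughout.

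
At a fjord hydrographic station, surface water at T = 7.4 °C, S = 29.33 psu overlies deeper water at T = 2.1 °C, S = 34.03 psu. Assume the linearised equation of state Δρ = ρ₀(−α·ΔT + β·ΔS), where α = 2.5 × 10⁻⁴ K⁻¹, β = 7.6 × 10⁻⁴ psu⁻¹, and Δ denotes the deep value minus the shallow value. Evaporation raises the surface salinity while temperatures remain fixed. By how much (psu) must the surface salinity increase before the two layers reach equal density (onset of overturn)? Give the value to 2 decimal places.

6.44 psu

Neutral buoyancy requires −α(T_deep − T_surf) + β(S_deep − S_surf′) = 0.
S_surf′ = S_deep − (α/β)·ΔT = 34.03 − (2.5 × 10⁻⁴/7.6 × 10⁻⁴)·(-5.3) = 35.7734 psu.
Increase required: 35.7734 − 29.33 = 6.4434 psu.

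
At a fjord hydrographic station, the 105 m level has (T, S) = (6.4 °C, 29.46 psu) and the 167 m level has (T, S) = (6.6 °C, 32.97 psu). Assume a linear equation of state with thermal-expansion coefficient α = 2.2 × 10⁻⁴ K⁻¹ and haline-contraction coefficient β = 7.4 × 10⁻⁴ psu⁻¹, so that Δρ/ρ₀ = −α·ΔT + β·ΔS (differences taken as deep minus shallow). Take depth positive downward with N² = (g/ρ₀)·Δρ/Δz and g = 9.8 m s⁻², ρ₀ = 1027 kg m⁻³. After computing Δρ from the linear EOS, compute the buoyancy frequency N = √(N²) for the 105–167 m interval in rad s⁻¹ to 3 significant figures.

ΔT = +0.2 K, ΔS = +3.51 psu (deep − shallow).
Δρ/ρ₀ = −αΔT + βΔS = -4.40 × 10⁻⁵ + 2.5974 × 10⁻³ = 2.5534 × 10⁻³, so Δρ ≈ 2.622 kg m⁻³.
N² = (g/ρ₀)·Δρ/Δz = g·(Δρ/ρ₀)/Δz = 9.8 × 2.5534 × 10⁻³ / 62 = 4.0360 × 10⁻⁴ s⁻².
N = √(4.0360 × 10⁻⁴) = 0.020090 rad s⁻¹ ≈ 0.0201 rad s⁻¹.

0.0201 rad s⁻¹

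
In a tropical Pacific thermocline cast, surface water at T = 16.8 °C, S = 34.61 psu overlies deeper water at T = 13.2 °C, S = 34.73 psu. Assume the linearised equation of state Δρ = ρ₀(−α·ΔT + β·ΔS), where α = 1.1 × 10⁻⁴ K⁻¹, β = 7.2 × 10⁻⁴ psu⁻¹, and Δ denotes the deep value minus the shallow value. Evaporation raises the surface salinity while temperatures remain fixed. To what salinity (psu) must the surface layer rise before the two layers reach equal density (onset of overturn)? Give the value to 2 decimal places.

Neutral buoyancy requires −α(T_deep − T_surf) + β(S_deep − S_surf′) = 0.
S_surf′ = S_deep − (α/β)·ΔT = 34.73 − (1.1 × 10⁻⁴/7.2 × 10⁻⁴)·(-3.6) = 35.2800 psu.
Increase required: 35.2800 − 34.61 = 0.6700 psu.

35.28 psu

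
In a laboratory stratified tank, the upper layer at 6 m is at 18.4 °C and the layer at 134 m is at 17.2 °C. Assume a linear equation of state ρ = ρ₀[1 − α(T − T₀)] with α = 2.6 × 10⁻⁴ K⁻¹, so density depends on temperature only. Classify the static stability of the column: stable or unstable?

ΔT = 17.2 − 18.4 = -1.2 K, so Δρ/ρ₀ = −αΔT = 3.12 × 10⁻⁴.
Δρ/ρ₀ > 0, so Δρ > 0: deeper water is denser → statically stable.

stable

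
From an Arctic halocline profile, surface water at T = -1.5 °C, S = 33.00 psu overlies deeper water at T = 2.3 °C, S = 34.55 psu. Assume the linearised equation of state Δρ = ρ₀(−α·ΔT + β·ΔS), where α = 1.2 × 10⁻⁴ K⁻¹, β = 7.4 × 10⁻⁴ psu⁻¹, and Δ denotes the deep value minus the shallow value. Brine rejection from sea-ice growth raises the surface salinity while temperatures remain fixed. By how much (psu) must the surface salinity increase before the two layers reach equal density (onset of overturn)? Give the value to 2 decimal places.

0.93 psu

Neutral buoyancy requires −α(T_deep − T_surf) + β(S_deep − S_surf′) = 0.
S_surf′ = S_deep − (α/β)·ΔT = 34.55 − (1.2 × 10⁻⁴/7.4 × 10⁻⁴)·(+3.8) = 33.9338 psu.
Increase required: 33.9338 − 33.00 = 0.9338 psu.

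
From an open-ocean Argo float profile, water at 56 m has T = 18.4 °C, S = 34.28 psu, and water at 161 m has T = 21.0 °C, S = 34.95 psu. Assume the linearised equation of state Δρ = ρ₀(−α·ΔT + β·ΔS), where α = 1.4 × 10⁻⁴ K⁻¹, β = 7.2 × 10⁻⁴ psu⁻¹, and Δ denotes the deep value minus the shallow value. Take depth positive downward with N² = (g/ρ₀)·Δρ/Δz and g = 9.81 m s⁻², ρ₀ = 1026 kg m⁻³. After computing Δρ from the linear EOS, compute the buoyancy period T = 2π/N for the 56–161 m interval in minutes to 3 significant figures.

ΔT = +2.6 K, ΔS = +0.67 psu (deep − shallow).
Δρ/ρ₀ = −αΔT + βΔS = -3.64 × 10⁻⁴ + 4.824 × 10⁻⁴ = 1.184 × 10⁻⁴, so Δρ ≈ 0.1215 kg m⁻³.
N² = (g/ρ₀)·Δρ/Δz = g·(Δρ/ρ₀)/Δz = 9.81 × 1.184 × 10⁻⁴ / 105 = 1.1062 × 10⁻⁵ s⁻².
N = √(1.1062 × 10⁻⁵) = 3.3260 × 10⁻³ rad s⁻¹ → T = 2π/N = 1.8891 × 10³ s = 31.485 min ≈ 31.5 min.

31.5 min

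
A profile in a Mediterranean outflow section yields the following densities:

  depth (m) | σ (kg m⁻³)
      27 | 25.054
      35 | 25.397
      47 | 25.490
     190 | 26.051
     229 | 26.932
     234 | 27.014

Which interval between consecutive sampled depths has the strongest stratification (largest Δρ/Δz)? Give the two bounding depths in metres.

Compute the density gradient over each adjacent pair:
  27–35 m: Δρ/Δz = 0.343/8 = 0.043 kg m⁻⁴
  35–47 m: Δρ/Δz = 0.093/12 = 7.7 × 10⁻³ kg m⁻⁴
  47–190 m: Δρ/Δz = 0.561/143 = 3.9 × 10⁻³ kg m⁻⁴
  190–229 m: Δρ/Δz = 0.881/39 = 0.023 kg m⁻⁴
  229–234 m: Δρ/Δz = 0.082/5 = 0.016 kg m⁻⁴
The largest gradient is in the 27–35 m interval — the pycnocline.

27–35 m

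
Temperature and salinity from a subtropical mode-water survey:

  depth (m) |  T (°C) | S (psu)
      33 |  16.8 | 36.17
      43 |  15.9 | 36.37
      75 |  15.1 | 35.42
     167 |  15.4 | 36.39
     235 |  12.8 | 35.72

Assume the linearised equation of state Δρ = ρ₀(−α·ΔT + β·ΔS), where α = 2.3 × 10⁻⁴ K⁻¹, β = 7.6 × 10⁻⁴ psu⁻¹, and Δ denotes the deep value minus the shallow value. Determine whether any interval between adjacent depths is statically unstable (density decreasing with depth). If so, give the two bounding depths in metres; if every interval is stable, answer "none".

43–75 m

Evaluate Δρ/ρ₀ = −αΔT + βΔS across each adjacent pair:
  33–43 m: −αΔT+βΔS = −(2.3 × 10⁻⁴)(-0.9)+(7.6 × 10⁻⁴)(+0.20) = 3.6 × 10⁻⁴ → stable
  43–75 m: −αΔT+βΔS = −(2.3 × 10⁻⁴)(-0.8)+(7.6 × 10⁻⁴)(-0.95) = -5.4 × 10⁻⁴ → UNSTABLE
  75–167 m: −αΔT+βΔS = −(2.3 × 10⁻⁴)(+0.3)+(7.6 × 10⁻⁴)(+0.97) = 6.7 × 10⁻⁴ → stable
  167–235 m: −αΔT+βΔS = −(2.3 × 10⁻⁴)(-2.6)+(7.6 × 10⁻⁴)(-0.67) = 8.9 × 10⁻⁵ → stable
The 43–75 m interval has Δρ < 0: lighter water underlies denser water.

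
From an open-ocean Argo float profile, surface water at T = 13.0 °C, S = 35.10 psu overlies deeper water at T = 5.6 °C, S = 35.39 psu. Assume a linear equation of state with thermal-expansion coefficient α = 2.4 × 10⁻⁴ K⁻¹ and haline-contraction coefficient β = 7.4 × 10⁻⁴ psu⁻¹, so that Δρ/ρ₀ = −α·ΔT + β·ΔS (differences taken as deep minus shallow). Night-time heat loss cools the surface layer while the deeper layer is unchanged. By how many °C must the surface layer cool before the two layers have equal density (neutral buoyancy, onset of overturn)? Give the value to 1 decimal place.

8.3 °C

Neutral buoyancy requires Δρ = 0, i.e. −α(T_deep − T_surf′) + β(S_deep − S_surf) = 0.
T_surf′ = T_deep − (β/α)·ΔS = 5.6 − (7.4 × 10⁻⁴/2.4 × 10⁻⁴)·(+0.29) = 4.706 °C.
Cooling required: 13.0 − (4.706) = 8.294 °C.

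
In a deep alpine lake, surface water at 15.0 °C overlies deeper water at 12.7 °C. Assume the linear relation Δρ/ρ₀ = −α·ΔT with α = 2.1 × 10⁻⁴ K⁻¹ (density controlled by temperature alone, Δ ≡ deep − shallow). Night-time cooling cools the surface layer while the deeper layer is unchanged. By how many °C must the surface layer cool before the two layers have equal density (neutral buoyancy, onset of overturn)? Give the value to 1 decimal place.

2.3 °C

With temperature the only control, equal density requires T_surf′ = T_deep.
T_surf′ = 12.7 °C.
Cooling required: 15.0 − 12.7 = 2.3 °C.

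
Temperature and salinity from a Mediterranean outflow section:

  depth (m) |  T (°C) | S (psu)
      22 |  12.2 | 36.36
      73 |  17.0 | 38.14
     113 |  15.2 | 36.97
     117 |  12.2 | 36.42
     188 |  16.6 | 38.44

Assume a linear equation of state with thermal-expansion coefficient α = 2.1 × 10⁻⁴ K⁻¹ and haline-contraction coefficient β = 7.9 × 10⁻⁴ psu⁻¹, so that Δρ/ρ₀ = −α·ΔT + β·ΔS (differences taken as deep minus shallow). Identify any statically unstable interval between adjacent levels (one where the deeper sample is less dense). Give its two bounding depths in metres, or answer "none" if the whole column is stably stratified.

73–113 m

Evaluate Δρ/ρ₀ = −αΔT + βΔS across each adjacent pair:
  22–73 m: −αΔT+βΔS = −(2.1 × 10⁻⁴)(+4.8)+(7.9 × 10⁻⁴)(+1.78) = 4.0 × 10⁻⁴ → stable
  73–113 m: −αΔT+βΔS = −(2.1 × 10⁻⁴)(-1.8)+(7.9 × 10⁻⁴)(-1.17) = -5.5 × 10⁻⁴ → UNSTABLE
  113–117 m: −αΔT+βΔS = −(2.1 × 10⁻⁴)(-3.0)+(7.9 × 10⁻⁴)(-0.55) = 2.0 × 10⁻⁴ → stable
  117–188 m: −αΔT+βΔS = −(2.1 × 10⁻⁴)(+4.4)+(7.9 × 10⁻⁴)(+2.02) = 6.7 × 10⁻⁴ → stable
The 73–113 m interval has Δρ < 0: lighter water underlies denser water.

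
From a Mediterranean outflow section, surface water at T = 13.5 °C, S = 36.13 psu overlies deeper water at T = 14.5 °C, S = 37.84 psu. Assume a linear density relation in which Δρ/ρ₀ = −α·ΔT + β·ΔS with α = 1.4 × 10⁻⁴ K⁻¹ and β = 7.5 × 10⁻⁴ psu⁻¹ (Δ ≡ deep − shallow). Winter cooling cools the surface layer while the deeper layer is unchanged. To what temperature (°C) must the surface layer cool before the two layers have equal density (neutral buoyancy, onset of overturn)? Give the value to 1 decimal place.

Neutral buoyancy requires Δρ = 0, i.e. −α(T_deep − T_surf′) + β(S_deep − S_surf) = 0.
T_surf′ = T_deep − (β/α)·ΔS = 14.5 − (7.5 × 10⁻⁴/1.4 × 10⁻⁴)·(+1.71) = 5.339 °C.
Cooling required: 13.5 − (5.339) = 8.161 °C.

5.3 °C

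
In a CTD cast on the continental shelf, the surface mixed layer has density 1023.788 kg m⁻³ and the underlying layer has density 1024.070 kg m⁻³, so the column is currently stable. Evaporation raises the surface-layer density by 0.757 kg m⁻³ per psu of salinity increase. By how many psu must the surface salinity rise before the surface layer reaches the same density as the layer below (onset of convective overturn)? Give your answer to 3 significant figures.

Density deficit of the surface layer: 1024.070 − 1023.788 = 0.282 kg m⁻³.
Required change = 0.282 / 0.757 = 0.373 psu.

0.373 psu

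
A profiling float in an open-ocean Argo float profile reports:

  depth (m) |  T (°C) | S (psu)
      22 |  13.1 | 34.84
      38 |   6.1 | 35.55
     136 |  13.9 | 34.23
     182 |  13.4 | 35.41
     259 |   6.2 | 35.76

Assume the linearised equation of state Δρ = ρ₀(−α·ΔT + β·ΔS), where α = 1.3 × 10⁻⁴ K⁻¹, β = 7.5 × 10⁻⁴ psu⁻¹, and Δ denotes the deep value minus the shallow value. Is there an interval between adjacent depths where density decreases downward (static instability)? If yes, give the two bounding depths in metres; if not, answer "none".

Evaluate Δρ/ρ₀ = −αΔT + βΔS across each adjacent pair:
  22–38 m: −αΔT+βΔS = −(1.3 × 10⁻⁴)(-7.0)+(7.5 × 10⁻⁴)(+0.71) = 1.4 × 10⁻³ → stable
  38–136 m: −αΔT+βΔS = −(1.3 × 10⁻⁴)(+7.8)+(7.5 × 10⁻⁴)(-1.32) = -2.0 × 10⁻³ → UNSTABLE
  136–182 m: −αΔT+βΔS = −(1.3 × 10⁻⁴)(-0.5)+(7.5 × 10⁻⁴)(+1.18) = 9.5 × 10⁻⁴ → stable
  182–259 m: −αΔT+βΔS = −(1.3 × 10⁻⁴)(-7.2)+(7.5 × 10⁻⁴)(+0.35) = 1.2 × 10⁻³ → stable
The 38–136 m interval has Δρ < 0: lighter water underlies denser water.

38–136 m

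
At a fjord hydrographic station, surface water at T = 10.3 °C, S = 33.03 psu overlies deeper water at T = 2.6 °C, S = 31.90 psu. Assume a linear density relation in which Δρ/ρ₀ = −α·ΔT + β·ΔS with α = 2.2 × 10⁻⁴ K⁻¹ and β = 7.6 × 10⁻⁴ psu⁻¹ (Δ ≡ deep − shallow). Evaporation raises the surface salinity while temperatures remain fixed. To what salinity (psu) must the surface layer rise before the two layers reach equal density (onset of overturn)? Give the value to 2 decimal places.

Neutral buoyancy requires −α(T_deep − T_surf) + β(S_deep − S_surf′) = 0.
S_surf′ = S_deep − (α/β)·ΔT = 31.90 − (2.2 × 10⁻⁴/7.6 × 10⁻⁴)·(-7.7) = 34.1289 psu.
Increase required: 34.1289 − 33.03 = 1.0989 psu.

34.13 psu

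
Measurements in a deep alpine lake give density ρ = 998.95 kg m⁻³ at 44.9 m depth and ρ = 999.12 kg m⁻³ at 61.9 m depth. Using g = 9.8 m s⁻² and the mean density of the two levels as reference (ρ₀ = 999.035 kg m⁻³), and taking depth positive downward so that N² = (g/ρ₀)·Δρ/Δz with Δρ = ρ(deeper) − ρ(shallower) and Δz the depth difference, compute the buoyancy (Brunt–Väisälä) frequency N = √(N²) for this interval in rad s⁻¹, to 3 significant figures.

Δρ = 999.12 − 998.95 = 0.17 kg m⁻³ over Δz = 61.9 − 44.9 = 17 m.
N² = (9.8/999.035) × (0.17/17) = 9.8095 × 10⁻⁵ s⁻².
N = √(9.8095 × 10⁻⁵) = 9.9043 × 10⁻³ rad s⁻¹ ≈ 9.90 × 10⁻³ rad s⁻¹.

9.90 × 10⁻³ rad s⁻¹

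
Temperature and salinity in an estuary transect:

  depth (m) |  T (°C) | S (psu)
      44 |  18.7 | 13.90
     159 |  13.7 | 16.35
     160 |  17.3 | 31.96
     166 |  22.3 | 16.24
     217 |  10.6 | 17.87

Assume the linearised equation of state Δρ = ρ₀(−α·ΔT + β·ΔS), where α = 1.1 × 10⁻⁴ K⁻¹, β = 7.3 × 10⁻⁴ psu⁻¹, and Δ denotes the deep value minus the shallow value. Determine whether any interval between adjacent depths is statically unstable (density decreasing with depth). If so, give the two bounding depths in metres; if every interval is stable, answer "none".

Evaluate Δρ/ρ₀ = −αΔT + βΔS across each adjacent pair:
  44–159 m: −αΔT+βΔS = −(1.1 × 10⁻⁴)(-5.0)+(7.3 × 10⁻⁴)(+2.45) = 2.3 × 10⁻³ → stable
  159–160 m: −αΔT+βΔS = −(1.1 × 10⁻⁴)(+3.6)+(7.3 × 10⁻⁴)(+15.61) = 0.011 → stable
  160–166 m: −αΔT+βΔS = −(1.1 × 10⁻⁴)(+5.0)+(7.3 × 10⁻⁴)(-15.72) = -0.012 → UNSTABLE
  166–217 m: −αΔT+βΔS = −(1.1 × 10⁻⁴)(-11.7)+(7.3 × 10⁻⁴)(+1.63) = 2.5 × 10⁻³ → stable
The 160–166 m interval has Δρ < 0: lighter water underlies denser water.

160–166 m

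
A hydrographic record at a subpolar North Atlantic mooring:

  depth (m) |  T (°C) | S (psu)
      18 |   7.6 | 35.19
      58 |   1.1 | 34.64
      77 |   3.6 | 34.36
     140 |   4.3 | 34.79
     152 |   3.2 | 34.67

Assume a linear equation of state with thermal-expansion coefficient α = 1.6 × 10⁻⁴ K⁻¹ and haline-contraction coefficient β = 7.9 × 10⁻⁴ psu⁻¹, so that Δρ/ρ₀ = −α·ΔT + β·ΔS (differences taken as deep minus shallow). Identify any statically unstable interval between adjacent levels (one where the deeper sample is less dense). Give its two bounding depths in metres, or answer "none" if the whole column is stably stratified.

58–77 m

Evaluate Δρ/ρ₀ = −αΔT + βΔS across each adjacent pair:
  18–58 m: −αΔT+βΔS = −(1.6 × 10⁻⁴)(-6.5)+(7.9 × 10⁻⁴)(-0.55) = 6.1 × 10⁻⁴ → stable
  58–77 m: −αΔT+βΔS = −(1.6 × 10⁻⁴)(+2.5)+(7.9 × 10⁻⁴)(-0.28) = -6.2 × 10⁻⁴ → UNSTABLE
  77–140 m: −αΔT+βΔS = −(1.6 × 10⁻⁴)(+0.7)+(7.9 × 10⁻⁴)(+0.43) = 2.3 × 10⁻⁴ → stable
  140–152 m: −αΔT+βΔS = −(1.6 × 10⁻⁴)(-1.1)+(7.9 × 10⁻⁴)(-0.12) = 8.1 × 10⁻⁵ → stable
The 58–77 m interval has Δρ < 0: lighter water underlies denser water.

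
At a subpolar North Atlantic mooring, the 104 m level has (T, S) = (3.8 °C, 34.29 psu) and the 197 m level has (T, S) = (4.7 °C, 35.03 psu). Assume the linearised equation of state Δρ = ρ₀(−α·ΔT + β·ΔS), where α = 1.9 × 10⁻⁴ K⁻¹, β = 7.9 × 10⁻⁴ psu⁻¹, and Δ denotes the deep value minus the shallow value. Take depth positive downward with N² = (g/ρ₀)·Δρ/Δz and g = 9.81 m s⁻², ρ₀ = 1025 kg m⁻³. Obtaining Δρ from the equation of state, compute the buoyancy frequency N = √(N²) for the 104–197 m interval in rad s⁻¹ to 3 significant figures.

6.61 × 10⁻³ rad s⁻¹

ΔT = +0.9 K, ΔS = +0.74 psu (deep − shallow).
Δρ/ρ₀ = −αΔT + βΔS = -1.71 × 10⁻⁴ + 5.846 × 10⁻⁴ = 4.136 × 10⁻⁴, so Δρ ≈ 0.4239 kg m⁻³.
N² = (g/ρ₀)·Δρ/Δz = g·(Δρ/ρ₀)/Δz = 9.81 × 4.136 × 10⁻⁴ / 93 = 4.3628 × 10⁻⁵ s⁻².
N = √(4.3628 × 10⁻⁵) = 6.6051 × 10⁻³ rad s⁻¹ ≈ 6.61 × 10⁻³ rad s⁻¹.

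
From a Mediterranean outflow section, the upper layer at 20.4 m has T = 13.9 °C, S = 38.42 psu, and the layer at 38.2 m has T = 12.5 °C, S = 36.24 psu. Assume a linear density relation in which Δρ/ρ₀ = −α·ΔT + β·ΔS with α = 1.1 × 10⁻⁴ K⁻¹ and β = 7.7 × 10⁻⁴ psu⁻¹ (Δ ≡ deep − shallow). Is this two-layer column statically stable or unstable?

unstable

ΔT = 12.5 − 13.9 = -1.4 K and ΔS = 36.24 − 38.42 = -2.18 psu (deep − shallow).
−αΔT = 1.54 × 10⁻⁴; βΔS = -1.6786 × 10⁻³; sum Δρ/ρ₀ = -1.5246 × 10⁻³.
Δρ/ρ₀ < 0, so Δρ < 0: deeper water is lighter → statically unstable; the column would overturn.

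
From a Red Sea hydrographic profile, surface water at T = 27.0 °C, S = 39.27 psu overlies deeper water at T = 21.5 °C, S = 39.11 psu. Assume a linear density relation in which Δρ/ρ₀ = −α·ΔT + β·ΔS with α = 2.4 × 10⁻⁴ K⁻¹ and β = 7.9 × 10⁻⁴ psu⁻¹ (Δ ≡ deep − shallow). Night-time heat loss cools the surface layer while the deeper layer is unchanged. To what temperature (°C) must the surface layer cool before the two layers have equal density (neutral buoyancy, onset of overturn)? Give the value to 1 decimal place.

Neutral buoyancy requires Δρ = 0, i.e. −α(T_deep − T_surf′) + β(S_deep − S_surf) = 0.
T_surf′ = T_deep − (β/α)·ΔS = 21.5 − (7.9 × 10⁻⁴/2.4 × 10⁻⁴)·(-0.16) = 22.027 °C.
Cooling required: 27.0 − (22.027) = 4.973 °C.

22.0 °C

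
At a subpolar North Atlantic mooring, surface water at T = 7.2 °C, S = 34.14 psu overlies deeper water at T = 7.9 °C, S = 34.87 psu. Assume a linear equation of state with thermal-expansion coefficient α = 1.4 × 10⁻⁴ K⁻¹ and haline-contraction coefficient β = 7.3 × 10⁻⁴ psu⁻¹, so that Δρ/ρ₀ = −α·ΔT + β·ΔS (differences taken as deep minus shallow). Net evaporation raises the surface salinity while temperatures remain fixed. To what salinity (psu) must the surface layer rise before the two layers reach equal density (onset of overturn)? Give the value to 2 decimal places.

34.74 psu

Neutral buoyancy requires −α(T_deep − T_surf) + β(S_deep − S_surf′) = 0.
S_surf′ = S_deep − (α/β)·ΔT = 34.87 − (1.4 × 10⁻⁴/7.3 × 10⁻⁴)·(+0.7) = 34.7358 psu.
Increase required: 34.7358 − 34.14 = 0.5958 psu.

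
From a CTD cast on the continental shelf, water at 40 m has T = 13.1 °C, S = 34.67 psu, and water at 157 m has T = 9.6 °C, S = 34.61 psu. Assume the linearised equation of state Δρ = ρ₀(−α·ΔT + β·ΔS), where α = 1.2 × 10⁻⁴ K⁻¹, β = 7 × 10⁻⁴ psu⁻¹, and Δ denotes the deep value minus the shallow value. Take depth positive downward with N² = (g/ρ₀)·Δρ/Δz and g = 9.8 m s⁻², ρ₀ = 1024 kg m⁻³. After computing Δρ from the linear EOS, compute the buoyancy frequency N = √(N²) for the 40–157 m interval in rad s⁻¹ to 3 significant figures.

ΔT = -3.5 K, ΔS = -0.06 psu (deep − shallow).
Δρ/ρ₀ = −αΔT + βΔS = 4.20 × 10⁻⁴ − 4.20 × 10⁻⁵ = 3.78 × 10⁻⁴, so Δρ ≈ 0.3871 kg m⁻³.
N² = (g/ρ₀)·Δρ/Δz = g·(Δρ/ρ₀)/Δz = 9.8 × 3.78 × 10⁻⁴ / 117 = 3.1662 × 10⁻⁵ s⁻².
N = √(3.1662 × 10⁻⁵) = 5.6269 × 10⁻³ rad s⁻¹ ≈ 5.63 × 10⁻³ rad s⁻¹.

5.63 × 10⁻³ rad s⁻¹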